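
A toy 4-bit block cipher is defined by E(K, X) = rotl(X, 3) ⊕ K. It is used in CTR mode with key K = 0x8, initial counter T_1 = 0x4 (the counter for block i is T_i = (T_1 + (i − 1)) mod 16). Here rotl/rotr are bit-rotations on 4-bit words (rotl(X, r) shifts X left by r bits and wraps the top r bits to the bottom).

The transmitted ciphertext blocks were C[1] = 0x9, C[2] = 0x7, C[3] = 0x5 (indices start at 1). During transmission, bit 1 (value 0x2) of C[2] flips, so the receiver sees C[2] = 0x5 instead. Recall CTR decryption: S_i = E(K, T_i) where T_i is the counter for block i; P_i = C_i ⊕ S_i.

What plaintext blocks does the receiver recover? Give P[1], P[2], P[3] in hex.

P[1] = 0x3, P[2] = 0x7, P[3] = 0xE

Only C[2] changed, to 0x5. In CTR, a change in C_i flips the same bit in P_i only; the keystream is unaffected. Decrypting the received ciphertext:
P[1]: T = 0x4, S = E(K, T) = 0xA; 0x9 ⊕ 0xA = 0x3.
P[2]: T = 0x5, S = E(K, T) = 0x2; 0x5 ⊕ 0x2 = 0x7.
P[3]: T = 0x6, S = E(K, T) = 0xB; 0x5 ⊕ 0xB = 0xE.
Blocks that differ from the original plaintext: P[2].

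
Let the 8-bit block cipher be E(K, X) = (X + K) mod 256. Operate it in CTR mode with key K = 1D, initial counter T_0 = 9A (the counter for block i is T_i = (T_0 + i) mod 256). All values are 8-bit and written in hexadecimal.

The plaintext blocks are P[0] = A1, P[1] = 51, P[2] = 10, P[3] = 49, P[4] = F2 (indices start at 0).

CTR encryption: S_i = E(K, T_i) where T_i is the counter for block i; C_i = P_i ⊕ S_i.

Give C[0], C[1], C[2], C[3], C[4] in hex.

C[0] = 16, C[1] = E9, C[2] = A9, C[3] = F3, C[4] = 49

C[0]: T = 9A, S = E(K, T) = B7; A1 ⊕ B7 = 16.
C[1]: T = 9B, S = E(K, T) = B8; 51 ⊕ B8 = E9.
C[2]: T = 9C, S = E(K, T) = B9; 10 ⊕ B9 = A9.
C[3]: T = 9D, S = E(K, T) = BA; 49 ⊕ BA = F3.
C[4]: T = 9E, S = E(K, T) = BB; F2 ⊕ BB = 49.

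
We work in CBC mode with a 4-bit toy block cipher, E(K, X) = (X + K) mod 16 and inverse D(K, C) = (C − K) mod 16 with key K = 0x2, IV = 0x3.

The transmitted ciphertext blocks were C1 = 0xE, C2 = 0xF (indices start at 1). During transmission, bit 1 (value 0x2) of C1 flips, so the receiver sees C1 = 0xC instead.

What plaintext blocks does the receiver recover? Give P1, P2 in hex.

P1 = 0x9, P2 = 0x1

CBC decryption: P_i = D(K, C_i) ⊕ C_{i−1}, with C_{0} = IV.
Only C1 changed, to 0xC. In CBC, a change in C_i garbles P_i and flips the same bit in P_{i+1}. Decrypting the received ciphertext:
P1: D(K, 0xC) = 0xA; 0xA ⊕ 0x3 = 0x9.
P2: D(K, 0xF) = 0xD; 0xD ⊕ 0xC = 0x1.
Blocks that differ from the original plaintext: P1, P2.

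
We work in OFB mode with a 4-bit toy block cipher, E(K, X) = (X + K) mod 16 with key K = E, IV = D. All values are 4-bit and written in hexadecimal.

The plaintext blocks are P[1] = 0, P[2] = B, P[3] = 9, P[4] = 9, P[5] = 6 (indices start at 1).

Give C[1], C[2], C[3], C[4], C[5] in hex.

C[1] = B, C[2] = 2, C[3] = E, C[4] = C, C[5] = 5

OFB encryption: S_i = E(K, S_{i−1}) with S_{0} = IV; C_i = P_i ⊕ S_i.
C[1]: S = E(K, D) = B; 0 ⊕ B = B.
C[2]: S = E(K, B) = 9; B ⊕ 9 = 2.
C[3]: S = E(K, 9) = 7; 9 ⊕ 7 = E.
C[4]: S = E(K, 7) = 5; 9 ⊕ 5 = C.
C[5]: S = E(K, 5) = 3; 6 ⊕ 3 = 5.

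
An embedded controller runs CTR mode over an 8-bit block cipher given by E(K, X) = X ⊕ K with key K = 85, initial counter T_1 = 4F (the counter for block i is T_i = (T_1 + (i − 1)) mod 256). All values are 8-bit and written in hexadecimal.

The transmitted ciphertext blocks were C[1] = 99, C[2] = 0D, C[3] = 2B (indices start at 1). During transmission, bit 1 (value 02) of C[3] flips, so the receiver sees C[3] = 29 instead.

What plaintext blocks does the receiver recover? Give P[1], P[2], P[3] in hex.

CTR decryption: S_i = E(K, T_i) where T_i is the counter for block i; P_i = C_i ⊕ S_i.
Only C[3] changed, to 29. In CTR, a change in C_i flips the same bit in P_i only; the keystream is unaffected. Decrypting the received ciphertext:
P[1]: T = 4F, S = E(K, T) = CA; 99 ⊕ CA = 53.
P[2]: T = 50, S = E(K, T) = D5; 0D ⊕ D5 = D8.
P[3]: T = 51, S = E(K, T) = D4; 29 ⊕ D4 = FD.
Blocks that differ from the original plaintext: P[3].

P[1] = 53, P[2] = D8, P[3] = FD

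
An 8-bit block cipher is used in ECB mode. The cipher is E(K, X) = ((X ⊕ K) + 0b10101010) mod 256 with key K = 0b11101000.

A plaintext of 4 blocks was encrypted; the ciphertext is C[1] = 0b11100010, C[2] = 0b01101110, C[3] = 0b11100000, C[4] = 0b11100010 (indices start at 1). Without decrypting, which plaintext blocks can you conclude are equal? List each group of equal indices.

P[1] = P[4]

ECB encrypts each block independently with the same key, so equal ciphertext blocks imply equal plaintext blocks.
C[1] = C[4] = 0b11100010, so P[1] = P[4].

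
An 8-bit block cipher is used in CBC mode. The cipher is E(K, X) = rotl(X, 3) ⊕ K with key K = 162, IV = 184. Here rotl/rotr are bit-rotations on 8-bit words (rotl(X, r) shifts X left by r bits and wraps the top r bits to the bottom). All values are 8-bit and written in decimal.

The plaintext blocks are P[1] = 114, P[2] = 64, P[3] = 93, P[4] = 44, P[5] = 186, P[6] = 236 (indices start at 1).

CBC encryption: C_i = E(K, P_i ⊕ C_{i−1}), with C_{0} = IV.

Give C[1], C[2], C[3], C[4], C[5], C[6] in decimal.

C[1] = 244, C[2] = 7, C[3] = 112, C[4] = 64, C[5] = 117, C[6] = 110

C[1]: P[1] ⊕ 184 = 202; E(K, 202) = 244.
C[2]: P[2] ⊕ 244 = 180; E(K, 180) = 7.
C[3]: P[3] ⊕ 7 = 90; E(K, 90) = 112.
C[4]: P[4] ⊕ 112 = 92; E(K, 92) = 64.
C[5]: P[5] ⊕ 64 = 250; E(K, 250) = 117.
C[6]: P[6] ⊕ 117 = 153; E(K, 153) = 110.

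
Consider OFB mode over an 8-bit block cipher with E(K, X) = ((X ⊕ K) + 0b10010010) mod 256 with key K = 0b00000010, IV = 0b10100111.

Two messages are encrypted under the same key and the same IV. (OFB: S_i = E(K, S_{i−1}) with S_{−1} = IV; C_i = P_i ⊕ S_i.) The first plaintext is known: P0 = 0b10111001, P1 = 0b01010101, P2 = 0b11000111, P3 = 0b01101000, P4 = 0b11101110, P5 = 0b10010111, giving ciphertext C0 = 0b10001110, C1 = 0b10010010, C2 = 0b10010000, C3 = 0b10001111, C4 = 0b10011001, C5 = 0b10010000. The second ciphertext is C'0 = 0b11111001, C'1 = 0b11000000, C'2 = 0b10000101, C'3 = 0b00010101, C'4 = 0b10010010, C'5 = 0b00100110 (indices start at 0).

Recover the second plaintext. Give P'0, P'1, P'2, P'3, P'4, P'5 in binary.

P'0 = 0b11001110, P'1 = 0b00000111, P'2 = 0b11010010, P'3 = 0b11110010, P'4 = 0b11100101, P'5 = 0b00100001

In OFB with a reused IV, both messages share the same keystream S_i, so C_i ⊕ C'_i = P_i ⊕ P'_i and thus P'_i = P_i ⊕ C_i ⊕ C'_i.
P'0: 0b10111001 ⊕ 0b10001110 ⊕ 0b11111001 = 0b11001110.
P'1: 0b01010101 ⊕ 0b10010010 ⊕ 0b11000000 = 0b00000111.
P'2: 0b11000111 ⊕ 0b10010000 ⊕ 0b10000101 = 0b11010010.
P'3: 0b01101000 ⊕ 0b10001111 ⊕ 0b00010101 = 0b11110010.
P'4: 0b11101110 ⊕ 0b10011001 ⊕ 0b10010010 = 0b11100101.
P'5: 0b10010111 ⊕ 0b10010000 ⊕ 0b00100110 = 0b00100001.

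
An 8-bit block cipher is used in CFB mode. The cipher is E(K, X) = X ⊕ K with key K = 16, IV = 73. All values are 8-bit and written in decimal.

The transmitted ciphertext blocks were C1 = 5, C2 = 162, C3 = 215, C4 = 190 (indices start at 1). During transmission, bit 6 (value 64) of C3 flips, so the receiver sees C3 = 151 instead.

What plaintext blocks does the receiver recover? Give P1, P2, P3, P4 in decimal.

P1 = 92, P2 = 183, P3 = 37, P4 = 57

CFB decryption: P_i = C_i ⊕ E(K, C_{i−1}), with C_{0} = IV.
Only C3 changed, to 151. In CFB, a change in C_i flips the same bit in P_i and garbles P_{i+1}. Decrypting the received ciphertext:
P1: E(K, 73) = 89; 5 ⊕ 89 = 92.
P2: E(K, 5) = 21; 162 ⊕ 21 = 183.
P3: E(K, 162) = 178; 151 ⊕ 178 = 37.
P4: E(K, 151) = 135; 190 ⊕ 135 = 57.
Blocks that differ from the original plaintext: P3, P4.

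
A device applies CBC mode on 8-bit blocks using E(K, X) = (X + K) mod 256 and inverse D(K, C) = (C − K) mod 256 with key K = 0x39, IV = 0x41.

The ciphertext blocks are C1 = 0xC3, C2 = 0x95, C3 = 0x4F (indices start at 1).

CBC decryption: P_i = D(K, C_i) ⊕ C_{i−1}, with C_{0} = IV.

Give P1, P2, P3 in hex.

P1: D(K, 0xC3) = 0x8A; 0x8A ⊕ 0x41 = 0xCB.
P2: D(K, 0x95) = 0x5C; 0x5C ⊕ 0xC3 = 0x9F.
P3: D(K, 0x4F) = 0x16; 0x16 ⊕ 0x95 = 0x83.

P1 = 0xCB, P2 = 0x9F, P3 = 0x83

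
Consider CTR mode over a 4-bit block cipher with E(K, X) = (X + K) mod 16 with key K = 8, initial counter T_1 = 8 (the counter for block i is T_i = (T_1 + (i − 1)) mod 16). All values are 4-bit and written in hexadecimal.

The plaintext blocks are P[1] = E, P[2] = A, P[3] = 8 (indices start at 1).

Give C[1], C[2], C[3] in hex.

C[1] = E, C[2] = B, C[3] = A

CTR encryption: S_i = E(K, T_i) where T_i is the counter for block i; C_i = P_i ⊕ S_i.
C[1]: T = 8, S = E(K, T) = 0; E ⊕ 0 = E.
C[2]: T = 9, S = E(K, T) = 1; A ⊕ 1 = B.
C[3]: T = A, S = E(K, T) = 2; 8 ⊕ 2 = A.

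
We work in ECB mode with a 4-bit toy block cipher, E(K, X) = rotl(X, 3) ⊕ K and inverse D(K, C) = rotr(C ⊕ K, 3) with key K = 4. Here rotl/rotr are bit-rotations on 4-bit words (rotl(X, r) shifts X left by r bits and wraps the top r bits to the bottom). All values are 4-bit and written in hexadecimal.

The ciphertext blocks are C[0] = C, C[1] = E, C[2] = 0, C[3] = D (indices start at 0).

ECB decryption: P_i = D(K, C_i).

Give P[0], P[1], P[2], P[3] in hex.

P[0] = 1, P[1] = 5, P[2] = 8, P[3] = 3

P[0]: D(K, C) = 1.
P[1]: D(K, E) = 5.
P[2]: D(K, 0) = 8.
P[3]: D(K, D) = 3.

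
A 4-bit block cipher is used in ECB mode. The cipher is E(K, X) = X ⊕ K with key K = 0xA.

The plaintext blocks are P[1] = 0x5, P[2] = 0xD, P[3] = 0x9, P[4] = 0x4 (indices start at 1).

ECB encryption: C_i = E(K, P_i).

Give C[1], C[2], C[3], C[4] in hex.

C[1]: E(K, 0x5) = 0xF.
C[2]: E(K, 0xD) = 0x7.
C[3]: E(K, 0x9) = 0x3.
C[4]: E(K, 0x4) = 0xE.

C[1] = 0xF, C[2] = 0x7, C[3] = 0x3, C[4] = 0xE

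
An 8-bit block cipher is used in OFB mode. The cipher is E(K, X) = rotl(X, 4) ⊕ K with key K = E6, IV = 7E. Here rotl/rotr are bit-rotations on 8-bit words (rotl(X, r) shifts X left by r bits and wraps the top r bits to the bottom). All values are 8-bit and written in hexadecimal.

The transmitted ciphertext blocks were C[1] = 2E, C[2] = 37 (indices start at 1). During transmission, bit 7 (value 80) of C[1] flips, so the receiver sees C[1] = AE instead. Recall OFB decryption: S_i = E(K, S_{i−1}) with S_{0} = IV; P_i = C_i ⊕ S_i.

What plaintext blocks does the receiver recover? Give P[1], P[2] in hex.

Only C[1] changed, to AE. In OFB, a change in C_i flips the same bit in P_i only; the keystream is unaffected. Decrypting the received ciphertext:
P[1]: S = E(K, 7E) = 01; AE ⊕ 01 = AF.
P[2]: S = E(K, 01) = F6; 37 ⊕ F6 = C1.
Blocks that differ from the original plaintext: P[1].

P[1] = AF, P[2] = C1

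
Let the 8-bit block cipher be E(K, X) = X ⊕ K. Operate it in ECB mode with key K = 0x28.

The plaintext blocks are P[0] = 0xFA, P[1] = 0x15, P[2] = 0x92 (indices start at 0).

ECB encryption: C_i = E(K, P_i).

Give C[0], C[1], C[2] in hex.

C[0]: E(K, 0xFA) = 0xD2.
C[1]: E(K, 0x15) = 0x3D.
C[2]: E(K, 0x92) = 0xBA.

C[0] = 0xD2, C[1] = 0x3D, C[2] = 0xBA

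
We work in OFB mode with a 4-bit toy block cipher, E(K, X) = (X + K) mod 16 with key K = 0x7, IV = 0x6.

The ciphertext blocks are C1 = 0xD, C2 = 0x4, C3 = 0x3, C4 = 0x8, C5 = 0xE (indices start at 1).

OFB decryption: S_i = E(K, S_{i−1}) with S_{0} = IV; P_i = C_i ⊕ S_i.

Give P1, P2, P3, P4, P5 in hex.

P1 = 0x0, P2 = 0x0, P3 = 0x8, P4 = 0xA, P5 = 0x7

P1: S = E(K, 0x6) = 0xD; 0xD ⊕ 0xD = 0x0.
P2: S = E(K, 0xD) = 0x4; 0x4 ⊕ 0x4 = 0x0.
P3: S = E(K, 0x4) = 0xB; 0x3 ⊕ 0xB = 0x8.
P4: S = E(K, 0xB) = 0x2; 0x8 ⊕ 0x2 = 0xA.
P5: S = E(K, 0x2) = 0x9; 0xE ⊕ 0x9 = 0x7.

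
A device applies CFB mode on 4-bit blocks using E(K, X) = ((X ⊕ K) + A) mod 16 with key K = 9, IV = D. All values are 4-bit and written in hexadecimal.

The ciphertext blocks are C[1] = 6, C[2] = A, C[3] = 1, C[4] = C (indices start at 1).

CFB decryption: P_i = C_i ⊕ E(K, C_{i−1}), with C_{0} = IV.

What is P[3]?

P[3]: E(K, A) = D; 1 ⊕ D = C.

P[3] = C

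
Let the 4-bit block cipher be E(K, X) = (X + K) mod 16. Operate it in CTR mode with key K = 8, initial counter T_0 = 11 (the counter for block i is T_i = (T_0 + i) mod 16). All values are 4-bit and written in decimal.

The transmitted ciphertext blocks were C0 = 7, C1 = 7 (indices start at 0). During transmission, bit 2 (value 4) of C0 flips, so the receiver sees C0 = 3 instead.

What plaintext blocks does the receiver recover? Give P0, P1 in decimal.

P0 = 0, P1 = 3

CTR decryption: S_i = E(K, T_i) where T_i is the counter for block i; P_i = C_i ⊕ S_i.
Only C0 changed, to 3. In CTR, a change in C_i flips the same bit in P_i only; the keystream is unaffected. Decrypting the received ciphertext:
P0: T = 11, S = E(K, T) = 3; 3 ⊕ 3 = 0.
P1: T = 12, S = E(K, T) = 4; 7 ⊕ 4 = 3.
Blocks that differ from the original plaintext: P0.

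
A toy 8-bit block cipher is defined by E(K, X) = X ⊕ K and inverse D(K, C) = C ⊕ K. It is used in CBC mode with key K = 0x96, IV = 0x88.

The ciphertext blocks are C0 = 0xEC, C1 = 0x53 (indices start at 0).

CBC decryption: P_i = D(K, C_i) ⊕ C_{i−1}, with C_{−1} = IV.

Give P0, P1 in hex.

P0: D(K, 0xEC) = 0x7A; 0x7A ⊕ 0x88 = 0xF2.
P1: D(K, 0x53) = 0xC5; 0xC5 ⊕ 0xEC = 0x29.

P0 = 0xF2, P1 = 0x29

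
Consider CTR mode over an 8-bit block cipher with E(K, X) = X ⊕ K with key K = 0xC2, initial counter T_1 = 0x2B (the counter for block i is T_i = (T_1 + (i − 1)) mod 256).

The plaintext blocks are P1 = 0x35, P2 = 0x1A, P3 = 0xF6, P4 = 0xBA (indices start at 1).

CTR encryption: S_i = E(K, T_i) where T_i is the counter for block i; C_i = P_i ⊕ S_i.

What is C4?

C1: T = 0x2B, S = E(K, T) = 0xE9; 0x35 ⊕ 0xE9 = 0xDC.
C2: T = 0x2C, S = E(K, T) = 0xEE; 0x1A ⊕ 0xEE = 0xF4.
C3: T = 0x2D, S = E(K, T) = 0xEF; 0xF6 ⊕ 0xEF = 0x19.
C4: T = 0x2E, S = E(K, T) = 0xEC; 0xBA ⊕ 0xEC = 0x56.

C4 = 0x56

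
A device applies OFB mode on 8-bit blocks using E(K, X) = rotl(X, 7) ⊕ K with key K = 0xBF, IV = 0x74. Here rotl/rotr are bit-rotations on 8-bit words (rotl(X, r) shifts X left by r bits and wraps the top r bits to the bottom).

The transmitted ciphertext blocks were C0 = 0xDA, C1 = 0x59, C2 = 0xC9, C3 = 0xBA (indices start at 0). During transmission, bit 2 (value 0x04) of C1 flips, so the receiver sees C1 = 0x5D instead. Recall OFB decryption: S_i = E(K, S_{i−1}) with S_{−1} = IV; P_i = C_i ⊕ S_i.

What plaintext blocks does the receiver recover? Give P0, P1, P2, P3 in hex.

P0 = 0x5F, P1 = 0x20, P2 = 0xC8, P3 = 0x85

Only C1 changed, to 0x5D. In OFB, a change in C_i flips the same bit in P_i only; the keystream is unaffected. Decrypting the received ciphertext:
P0: S = E(K, 0x74) = 0x85; 0xDA ⊕ 0x85 = 0x5F.
P1: S = E(K, 0x85) = 0x7D; 0x5D ⊕ 0x7D = 0x20.
P2: S = E(K, 0x7D) = 0x01; 0xC9 ⊕ 0x01 = 0xC8.
P3: S = E(K, 0x01) = 0x3F; 0xBA ⊕ 0x3F = 0x85.
Blocks that differ from the original plaintext: P1.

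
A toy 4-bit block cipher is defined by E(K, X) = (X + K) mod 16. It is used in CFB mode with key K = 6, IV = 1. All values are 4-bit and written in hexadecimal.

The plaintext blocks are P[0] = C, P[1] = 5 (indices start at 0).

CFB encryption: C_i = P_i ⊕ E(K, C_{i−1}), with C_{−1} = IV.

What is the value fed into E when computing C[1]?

C[0]: E(K, 1) = 7; C ⊕ 7 = B.
C[1]: E(K, B) = 1; 5 ⊕ 1 = 4.
So the input to E for block [1] is B.

B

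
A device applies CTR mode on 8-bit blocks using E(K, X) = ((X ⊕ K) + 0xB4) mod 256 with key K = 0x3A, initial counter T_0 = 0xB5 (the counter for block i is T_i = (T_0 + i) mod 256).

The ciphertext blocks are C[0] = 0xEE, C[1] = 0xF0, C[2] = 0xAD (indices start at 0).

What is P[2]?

CTR decryption: S_i = E(K, T_i) where T_i is the counter for block i; P_i = C_i ⊕ S_i.
P[2]: T = 0xB7, S = E(K, T) = 0x41; 0xAD ⊕ 0x41 = 0xEC.

P[2] = 0xEC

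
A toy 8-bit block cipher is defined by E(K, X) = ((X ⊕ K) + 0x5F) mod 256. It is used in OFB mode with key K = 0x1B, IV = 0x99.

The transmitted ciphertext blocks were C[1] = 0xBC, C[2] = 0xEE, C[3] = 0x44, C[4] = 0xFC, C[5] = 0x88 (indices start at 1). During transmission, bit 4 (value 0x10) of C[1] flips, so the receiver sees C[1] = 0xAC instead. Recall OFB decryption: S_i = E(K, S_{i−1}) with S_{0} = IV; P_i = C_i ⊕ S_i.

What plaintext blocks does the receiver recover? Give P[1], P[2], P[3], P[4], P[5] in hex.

P[1] = 0x4D, P[2] = 0xB7, P[3] = 0xE5, P[4] = 0xE5, P[5] = 0xE9

Only C[1] changed, to 0xAC. In OFB, a change in C_i flips the same bit in P_i only; the keystream is unaffected. Decrypting the received ciphertext:
P[1]: S = E(K, 0x99) = 0xE1; 0xAC ⊕ 0xE1 = 0x4D.
P[2]: S = E(K, 0xE1) = 0x59; 0xEE ⊕ 0x59 = 0xB7.
P[3]: S = E(K, 0x59) = 0xA1; 0x44 ⊕ 0xA1 = 0xE5.
P[4]: S = E(K, 0xA1) = 0x19; 0xFC ⊕ 0x19 = 0xE5.
P[5]: S = E(K, 0x19) = 0x61; 0x88 ⊕ 0x61 = 0xE9.
Blocks that differ from the original plaintext: P[1].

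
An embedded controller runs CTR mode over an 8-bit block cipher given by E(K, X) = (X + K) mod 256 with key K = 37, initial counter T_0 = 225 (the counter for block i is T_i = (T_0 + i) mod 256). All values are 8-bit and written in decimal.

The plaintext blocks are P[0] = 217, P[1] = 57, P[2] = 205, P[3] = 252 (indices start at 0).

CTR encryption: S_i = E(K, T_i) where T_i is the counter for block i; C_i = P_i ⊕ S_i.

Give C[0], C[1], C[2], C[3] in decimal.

C[0] = 223, C[1] = 62, C[2] = 197, C[3] = 245

C[0]: T = 225, S = E(K, T) = 6; 217 ⊕ 6 = 223.
C[1]: T = 226, S = E(K, T) = 7; 57 ⊕ 7 = 62.
C[2]: T = 227, S = E(K, T) = 8; 205 ⊕ 8 = 197.
C[3]: T = 228, S = E(K, T) = 9; 252 ⊕ 9 = 245.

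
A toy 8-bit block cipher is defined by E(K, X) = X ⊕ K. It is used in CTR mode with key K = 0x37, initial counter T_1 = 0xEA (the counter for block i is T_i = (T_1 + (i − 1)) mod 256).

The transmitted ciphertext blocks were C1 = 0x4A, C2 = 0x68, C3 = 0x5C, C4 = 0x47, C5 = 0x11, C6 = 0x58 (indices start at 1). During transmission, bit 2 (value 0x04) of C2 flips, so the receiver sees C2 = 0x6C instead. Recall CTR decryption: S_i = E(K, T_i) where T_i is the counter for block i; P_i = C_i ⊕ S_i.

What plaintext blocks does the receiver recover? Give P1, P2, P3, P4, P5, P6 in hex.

P1 = 0x97, P2 = 0xB0, P3 = 0x87, P4 = 0x9D, P5 = 0xC8, P6 = 0x80

Only C2 changed, to 0x6C. In CTR, a change in C_i flips the same bit in P_i only; the keystream is unaffected. Decrypting the received ciphertext:
P1: T = 0xEA, S = E(K, T) = 0xDD; 0x4A ⊕ 0xDD = 0x97.
P2: T = 0xEB, S = E(K, T) = 0xDC; 0x6C ⊕ 0xDC = 0xB0.
P3: T = 0xEC, S = E(K, T) = 0xDB; 0x5C ⊕ 0xDB = 0x87.
P4: T = 0xED, S = E(K, T) = 0xDA; 0x47 ⊕ 0xDA = 0x9D.
P5: T = 0xEE, S = E(K, T) = 0xD9; 0x11 ⊕ 0xD9 = 0xC8.
P6: T = 0xEF, S = E(K, T) = 0xD8; 0x58 ⊕ 0xD8 = 0x80.
Blocks that differ from the original plaintext: P2.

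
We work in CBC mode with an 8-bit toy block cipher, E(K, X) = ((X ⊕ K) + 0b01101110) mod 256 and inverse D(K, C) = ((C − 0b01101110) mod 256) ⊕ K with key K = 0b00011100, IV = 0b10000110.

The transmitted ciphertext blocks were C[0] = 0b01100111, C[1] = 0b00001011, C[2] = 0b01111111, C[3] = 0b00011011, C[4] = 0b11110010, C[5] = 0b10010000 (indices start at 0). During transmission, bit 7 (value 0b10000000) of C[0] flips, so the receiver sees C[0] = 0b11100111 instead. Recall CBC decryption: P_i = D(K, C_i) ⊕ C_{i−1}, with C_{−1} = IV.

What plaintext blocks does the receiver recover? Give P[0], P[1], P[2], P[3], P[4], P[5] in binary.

P[0] = 0b11100011, P[1] = 0b01100110, P[2] = 0b00000110, P[3] = 0b11001110, P[4] = 0b10000011, P[5] = 0b11001100

Only C[0] changed, to 0b11100111. In CBC, a change in C_i garbles P_i and flips the same bit in P_{i+1}. Decrypting the received ciphertext:
P[0]: D(K, 0b11100111) = 0b01100101; 0b01100101 ⊕ 0b10000110 = 0b11100011.
P[1]: D(K, 0b00001011) = 0b10000001; 0b10000001 ⊕ 0b11100111 = 0b01100110.
P[2]: D(K, 0b01111111) = 0b00001101; 0b00001101 ⊕ 0b00001011 = 0b00000110.
P[3]: D(K, 0b00011011) = 0b10110001; 0b10110001 ⊕ 0b01111111 = 0b11001110.
P[4]: D(K, 0b11110010) = 0b10011000; 0b10011000 ⊕ 0b00011011 = 0b10000011.
P[5]: D(K, 0b10010000) = 0b00111110; 0b00111110 ⊕ 0b11110010 = 0b11001100.
Blocks that differ from the original plaintext: P[0], P[1].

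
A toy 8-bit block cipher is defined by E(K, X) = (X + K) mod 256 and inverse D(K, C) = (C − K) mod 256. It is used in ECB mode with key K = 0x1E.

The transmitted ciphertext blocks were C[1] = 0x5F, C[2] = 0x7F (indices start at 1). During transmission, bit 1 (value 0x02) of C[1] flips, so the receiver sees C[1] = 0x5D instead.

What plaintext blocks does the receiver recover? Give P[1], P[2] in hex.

P[1] = 0x3F, P[2] = 0x61

ECB decryption: P_i = D(K, C_i).
Only C[1] changed, to 0x5D. In ECB, a change in C_i affects only P_i. Decrypting the received ciphertext:
P[1]: D(K, 0x5D) = 0x3F.
P[2]: D(K, 0x7F) = 0x61.
Blocks that differ from the original plaintext: P[1].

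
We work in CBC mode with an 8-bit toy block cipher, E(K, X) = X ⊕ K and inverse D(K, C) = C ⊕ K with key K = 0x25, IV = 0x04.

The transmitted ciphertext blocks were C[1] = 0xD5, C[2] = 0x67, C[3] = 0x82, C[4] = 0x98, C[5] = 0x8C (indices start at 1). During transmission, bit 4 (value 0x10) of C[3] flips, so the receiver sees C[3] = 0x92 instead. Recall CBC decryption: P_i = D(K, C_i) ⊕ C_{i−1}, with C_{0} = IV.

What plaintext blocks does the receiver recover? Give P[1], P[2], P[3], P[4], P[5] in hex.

Only C[3] changed, to 0x92. In CBC, a change in C_i garbles P_i and flips the same bit in P_{i+1}. Decrypting the received ciphertext:
P[1]: D(K, 0xD5) = 0xF0; 0xF0 ⊕ 0x04 = 0xF4.
P[2]: D(K, 0x67) = 0x42; 0x42 ⊕ 0xD5 = 0x97.
P[3]: D(K, 0x92) = 0xB7; 0xB7 ⊕ 0x67 = 0xD0.
P[4]: D(K, 0x98) = 0xBD; 0xBD ⊕ 0x92 = 0x2F.
P[5]: D(K, 0x8C) = 0xA9; 0xA9 ⊕ 0x98 = 0x31.
Blocks that differ from the original plaintext: P[3], P[4].

P[1] = 0xF4, P[2] = 0x97, P[3] = 0xD0, P[4] = 0x2F, P[5] = 0x31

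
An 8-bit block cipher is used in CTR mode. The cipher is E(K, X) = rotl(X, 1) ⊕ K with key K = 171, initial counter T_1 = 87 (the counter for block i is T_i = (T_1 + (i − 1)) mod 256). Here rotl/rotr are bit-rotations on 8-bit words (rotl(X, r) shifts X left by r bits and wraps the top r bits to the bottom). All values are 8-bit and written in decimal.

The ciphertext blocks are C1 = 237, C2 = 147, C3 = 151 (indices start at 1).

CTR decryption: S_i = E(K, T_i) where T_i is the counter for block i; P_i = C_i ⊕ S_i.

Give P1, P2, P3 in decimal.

P1 = 232, P2 = 136, P3 = 142

P1: T = 87, S = E(K, T) = 5; 237 ⊕ 5 = 232.
P2: T = 88, S = E(K, T) = 27; 147 ⊕ 27 = 136.
P3: T = 89, S = E(K, T) = 25; 151 ⊕ 25 = 142.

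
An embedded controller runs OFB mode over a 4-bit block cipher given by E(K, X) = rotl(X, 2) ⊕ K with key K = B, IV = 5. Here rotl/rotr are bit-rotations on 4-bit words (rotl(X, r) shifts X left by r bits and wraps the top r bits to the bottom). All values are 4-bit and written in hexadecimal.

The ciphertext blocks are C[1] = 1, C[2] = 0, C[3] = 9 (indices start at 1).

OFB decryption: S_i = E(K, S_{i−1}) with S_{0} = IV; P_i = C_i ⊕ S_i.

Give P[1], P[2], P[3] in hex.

P[1] = F, P[2] = 0, P[3] = 2

P[1]: S = E(K, 5) = E; 1 ⊕ E = F.
P[2]: S = E(K, E) = 0; 0 ⊕ 0 = 0.
P[3]: S = E(K, 0) = B; 9 ⊕ B = 2.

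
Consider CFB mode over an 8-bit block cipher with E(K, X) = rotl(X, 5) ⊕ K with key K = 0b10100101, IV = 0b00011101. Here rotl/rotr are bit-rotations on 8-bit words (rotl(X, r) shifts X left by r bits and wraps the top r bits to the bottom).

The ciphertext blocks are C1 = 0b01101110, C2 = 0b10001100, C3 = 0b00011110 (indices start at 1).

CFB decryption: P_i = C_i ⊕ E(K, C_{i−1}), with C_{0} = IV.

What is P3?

P3 = 0b00101010

P3: E(K, 0b10001100) = 0b00110100; 0b00011110 ⊕ 0b00110100 = 0b00101010.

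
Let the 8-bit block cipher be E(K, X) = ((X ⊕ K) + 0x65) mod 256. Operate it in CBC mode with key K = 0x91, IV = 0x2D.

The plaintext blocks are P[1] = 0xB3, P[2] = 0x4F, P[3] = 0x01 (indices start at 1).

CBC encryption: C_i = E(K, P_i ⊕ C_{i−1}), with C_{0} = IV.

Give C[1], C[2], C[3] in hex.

C[1] = 0x74, C[2] = 0x0F, C[3] = 0x04

C[1]: P[1] ⊕ 0x2D = 0x9E; E(K, 0x9E) = 0x74.
C[2]: P[2] ⊕ 0x74 = 0x3B; E(K, 0x3B) = 0x0F.
C[3]: P[3] ⊕ 0x0F = 0x0E; E(K, 0x0E) = 0x04.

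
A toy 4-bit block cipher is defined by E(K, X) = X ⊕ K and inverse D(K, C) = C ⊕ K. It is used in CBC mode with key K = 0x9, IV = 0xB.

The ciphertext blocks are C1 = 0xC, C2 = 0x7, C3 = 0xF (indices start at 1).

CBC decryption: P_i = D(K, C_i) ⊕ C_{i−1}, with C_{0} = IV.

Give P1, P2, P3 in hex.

P1: D(K, 0xC) = 0x5; 0x5 ⊕ 0xB = 0xE.
P2: D(K, 0x7) = 0xE; 0xE ⊕ 0xC = 0x2.
P3: D(K, 0xF) = 0x6; 0x6 ⊕ 0x7 = 0x1.

P1 = 0xE, P2 = 0x2, P3 = 0x1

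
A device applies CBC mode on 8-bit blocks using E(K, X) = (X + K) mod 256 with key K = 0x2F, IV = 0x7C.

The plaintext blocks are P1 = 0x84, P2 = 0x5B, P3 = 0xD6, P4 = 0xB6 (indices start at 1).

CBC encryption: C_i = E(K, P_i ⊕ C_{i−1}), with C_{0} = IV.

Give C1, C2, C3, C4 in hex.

C1 = 0x27, C2 = 0xAB, C3 = 0xAC, C4 = 0x49

C1: P1 ⊕ 0x7C = 0xF8; E(K, 0xF8) = 0x27.
C2: P2 ⊕ 0x27 = 0x7C; E(K, 0x7C) = 0xAB.
C3: P3 ⊕ 0xAB = 0x7D; E(K, 0x7D) = 0xAC.
C4: P4 ⊕ 0xAC = 0x1A; E(K, 0x1A) = 0x49.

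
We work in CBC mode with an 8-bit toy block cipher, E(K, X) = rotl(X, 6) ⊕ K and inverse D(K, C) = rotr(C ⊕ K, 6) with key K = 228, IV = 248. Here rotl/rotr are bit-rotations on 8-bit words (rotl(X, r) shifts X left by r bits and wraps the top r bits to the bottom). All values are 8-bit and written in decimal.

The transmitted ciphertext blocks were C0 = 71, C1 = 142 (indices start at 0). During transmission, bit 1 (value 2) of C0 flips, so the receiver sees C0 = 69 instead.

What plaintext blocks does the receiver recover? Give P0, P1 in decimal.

CBC decryption: P_i = D(K, C_i) ⊕ C_{i−1}, with C_{−1} = IV.
Only C0 changed, to 69. In CBC, a change in C_i garbles P_i and flips the same bit in P_{i+1}. Decrypting the received ciphertext:
P0: D(K, 69) = 134; 134 ⊕ 248 = 126.
P1: D(K, 142) = 169; 169 ⊕ 69 = 236.
Blocks that differ from the original plaintext: P0, P1.

P0 = 126, P1 = 236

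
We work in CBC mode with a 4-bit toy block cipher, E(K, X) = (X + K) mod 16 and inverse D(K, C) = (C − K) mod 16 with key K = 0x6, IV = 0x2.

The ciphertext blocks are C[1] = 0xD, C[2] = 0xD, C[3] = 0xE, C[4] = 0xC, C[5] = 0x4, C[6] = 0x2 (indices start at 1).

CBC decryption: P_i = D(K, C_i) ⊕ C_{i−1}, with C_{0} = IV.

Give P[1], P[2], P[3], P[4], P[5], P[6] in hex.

P[1]: D(K, 0xD) = 0x7; 0x7 ⊕ 0x2 = 0x5.
P[2]: D(K, 0xD) = 0x7; 0x7 ⊕ 0xD = 0xA.
P[3]: D(K, 0xE) = 0x8; 0x8 ⊕ 0xD = 0x5.
P[4]: D(K, 0xC) = 0x6; 0x6 ⊕ 0xE = 0x8.
P[5]: D(K, 0x4) = 0xE; 0xE ⊕ 0xC = 0x2.
P[6]: D(K, 0x2) = 0xC; 0xC ⊕ 0x4 = 0x8.

P[1] = 0x5, P[2] = 0xA, P[3] = 0x5, P[4] = 0x8, P[5] = 0x2, P[6] = 0x8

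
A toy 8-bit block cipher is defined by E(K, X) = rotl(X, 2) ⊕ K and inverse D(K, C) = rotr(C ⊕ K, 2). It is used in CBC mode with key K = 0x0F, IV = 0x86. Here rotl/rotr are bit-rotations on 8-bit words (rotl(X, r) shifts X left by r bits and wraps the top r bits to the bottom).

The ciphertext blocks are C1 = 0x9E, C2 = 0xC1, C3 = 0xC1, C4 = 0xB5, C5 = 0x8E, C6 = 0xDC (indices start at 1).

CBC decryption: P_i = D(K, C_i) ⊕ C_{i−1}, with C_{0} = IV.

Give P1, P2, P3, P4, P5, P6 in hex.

P1: D(K, 0x9E) = 0x64; 0x64 ⊕ 0x86 = 0xE2.
P2: D(K, 0xC1) = 0xB3; 0xB3 ⊕ 0x9E = 0x2D.
P3: D(K, 0xC1) = 0xB3; 0xB3 ⊕ 0xC1 = 0x72.
P4: D(K, 0xB5) = 0xAE; 0xAE ⊕ 0xC1 = 0x6F.
P5: D(K, 0x8E) = 0x60; 0x60 ⊕ 0xB5 = 0xD5.
P6: D(K, 0xDC) = 0xF4; 0xF4 ⊕ 0x8E = 0x7A.

P1 = 0xE2, P2 = 0x2D, P3 = 0x72, P4 = 0x6F, P5 = 0xD5, P6 = 0x7A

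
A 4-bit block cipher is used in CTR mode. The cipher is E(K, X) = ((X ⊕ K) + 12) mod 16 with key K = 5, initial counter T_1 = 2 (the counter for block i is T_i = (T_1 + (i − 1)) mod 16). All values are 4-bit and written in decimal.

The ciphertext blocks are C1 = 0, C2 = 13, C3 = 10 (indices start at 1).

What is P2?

P2 = 15

CTR decryption: S_i = E(K, T_i) where T_i is the counter for block i; P_i = C_i ⊕ S_i.
P2: T = 3, S = E(K, T) = 2; 13 ⊕ 2 = 15.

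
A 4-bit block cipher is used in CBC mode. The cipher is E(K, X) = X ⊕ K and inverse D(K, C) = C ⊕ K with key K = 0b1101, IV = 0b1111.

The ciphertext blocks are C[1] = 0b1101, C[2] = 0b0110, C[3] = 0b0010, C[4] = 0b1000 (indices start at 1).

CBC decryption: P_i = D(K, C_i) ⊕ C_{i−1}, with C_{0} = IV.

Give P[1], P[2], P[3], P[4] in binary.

P[1]: D(K, 0b1101) = 0b0000; 0b0000 ⊕ 0b1111 = 0b1111.
P[2]: D(K, 0b0110) = 0b1011; 0b1011 ⊕ 0b1101 = 0b0110.
P[3]: D(K, 0b0010) = 0b1111; 0b1111 ⊕ 0b0110 = 0b1001.
P[4]: D(K, 0b1000) = 0b0101; 0b0101 ⊕ 0b0010 = 0b0111.

P[1] = 0b1111, P[2] = 0b0110, P[3] = 0b1001, P[4] = 0b0111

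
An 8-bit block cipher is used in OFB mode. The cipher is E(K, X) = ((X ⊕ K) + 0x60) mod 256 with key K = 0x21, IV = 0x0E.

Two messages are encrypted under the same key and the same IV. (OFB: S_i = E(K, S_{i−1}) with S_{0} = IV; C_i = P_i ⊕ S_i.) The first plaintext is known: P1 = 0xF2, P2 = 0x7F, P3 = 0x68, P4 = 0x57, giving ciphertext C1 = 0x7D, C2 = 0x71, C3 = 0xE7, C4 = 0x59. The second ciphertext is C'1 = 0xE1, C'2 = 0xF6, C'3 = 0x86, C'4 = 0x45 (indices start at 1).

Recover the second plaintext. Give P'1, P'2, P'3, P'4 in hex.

In OFB with a reused IV, both messages share the same keystream S_i, so C_i ⊕ C'_i = P_i ⊕ P'_i and thus P'_i = P_i ⊕ C_i ⊕ C'_i.
P'1: 0xF2 ⊕ 0x7D ⊕ 0xE1 = 0x6E.
P'2: 0x7F ⊕ 0x71 ⊕ 0xF6 = 0xF8.
P'3: 0x68 ⊕ 0xE7 ⊕ 0x86 = 0x09.
P'4: 0x57 ⊕ 0x59 ⊕ 0x45 = 0x4B.

P'1 = 0x6E, P'2 = 0xF8, P'3 = 0x09, P'4 = 0x4B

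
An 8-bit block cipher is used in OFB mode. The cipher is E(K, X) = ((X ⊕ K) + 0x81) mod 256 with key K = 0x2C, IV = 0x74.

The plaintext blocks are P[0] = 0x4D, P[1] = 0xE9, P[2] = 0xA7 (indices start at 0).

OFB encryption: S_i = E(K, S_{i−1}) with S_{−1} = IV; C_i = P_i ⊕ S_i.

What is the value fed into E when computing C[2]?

C[0]: S = E(K, 0x74) = 0xD9; 0x4D ⊕ 0xD9 = 0x94.
C[1]: S = E(K, 0xD9) = 0x76; 0xE9 ⊕ 0x76 = 0x9F.
C[2]: S = E(K, 0x76) = 0xDB; 0xA7 ⊕ 0xDB = 0x7C.
So the input to E for block [2] is 0x76.

0x76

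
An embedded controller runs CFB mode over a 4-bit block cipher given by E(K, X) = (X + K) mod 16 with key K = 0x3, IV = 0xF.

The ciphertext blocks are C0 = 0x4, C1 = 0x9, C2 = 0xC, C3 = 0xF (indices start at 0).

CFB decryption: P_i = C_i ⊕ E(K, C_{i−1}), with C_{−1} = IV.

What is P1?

P1 = 0xE

P1: E(K, 0x4) = 0x7; 0x9 ⊕ 0x7 = 0xE.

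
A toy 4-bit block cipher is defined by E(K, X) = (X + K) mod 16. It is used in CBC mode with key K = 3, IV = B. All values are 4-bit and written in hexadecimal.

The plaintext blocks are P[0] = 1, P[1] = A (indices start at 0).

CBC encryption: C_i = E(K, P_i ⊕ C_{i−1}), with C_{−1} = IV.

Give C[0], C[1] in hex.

C[0] = D, C[1] = A

C[0]: P[0] ⊕ B = A; E(K, A) = D.
C[1]: P[1] ⊕ D = 7; E(K, 7) = A.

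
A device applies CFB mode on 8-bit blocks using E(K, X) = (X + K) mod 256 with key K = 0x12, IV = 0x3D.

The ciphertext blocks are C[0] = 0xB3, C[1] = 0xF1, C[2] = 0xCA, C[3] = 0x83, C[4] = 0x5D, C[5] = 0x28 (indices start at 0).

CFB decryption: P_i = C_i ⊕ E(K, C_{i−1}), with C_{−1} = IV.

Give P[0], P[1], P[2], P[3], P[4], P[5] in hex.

P[0]: E(K, 0x3D) = 0x4F; 0xB3 ⊕ 0x4F = 0xFC.
P[1]: E(K, 0xB3) = 0xC5; 0xF1 ⊕ 0xC5 = 0x34.
P[2]: E(K, 0xF1) = 0x03; 0xCA ⊕ 0x03 = 0xC9.
P[3]: E(K, 0xCA) = 0xDC; 0x83 ⊕ 0xDC = 0x5F.
P[4]: E(K, 0x83) = 0x95; 0x5D ⊕ 0x95 = 0xC8.
P[5]: E(K, 0x5D) = 0x6F; 0x28 ⊕ 0x6F = 0x47.

P[0] = 0xFC, P[1] = 0x34, P[2] = 0xC9, P[3] = 0x5F, P[4] = 0xC8, P[5] = 0x47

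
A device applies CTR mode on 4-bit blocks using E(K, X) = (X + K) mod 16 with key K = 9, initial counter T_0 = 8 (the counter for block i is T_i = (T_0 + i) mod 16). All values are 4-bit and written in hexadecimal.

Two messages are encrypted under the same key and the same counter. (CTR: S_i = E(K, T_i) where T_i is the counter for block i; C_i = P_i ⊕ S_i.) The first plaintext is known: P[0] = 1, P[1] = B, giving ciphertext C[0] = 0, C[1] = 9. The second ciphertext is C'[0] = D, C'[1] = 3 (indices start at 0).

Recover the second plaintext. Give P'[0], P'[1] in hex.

In CTR with a reused counter, both messages share the same keystream S_i, so C_i ⊕ C'_i = P_i ⊕ P'_i and thus P'_i = P_i ⊕ C_i ⊕ C'_i.
P'[0]: 1 ⊕ 0 ⊕ D = C.
P'[1]: B ⊕ 9 ⊕ 3 = 1.

P'[0] = C, P'[1] = 1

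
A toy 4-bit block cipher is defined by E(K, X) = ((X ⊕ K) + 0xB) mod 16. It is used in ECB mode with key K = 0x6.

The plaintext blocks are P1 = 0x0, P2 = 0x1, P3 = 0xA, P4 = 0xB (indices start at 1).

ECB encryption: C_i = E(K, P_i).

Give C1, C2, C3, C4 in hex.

C1: E(K, 0x0) = 0x1.
C2: E(K, 0x1) = 0x2.
C3: E(K, 0xA) = 0x7.
C4: E(K, 0xB) = 0x8.

C1 = 0x1, C2 = 0x2, C3 = 0x7, C4 = 0x8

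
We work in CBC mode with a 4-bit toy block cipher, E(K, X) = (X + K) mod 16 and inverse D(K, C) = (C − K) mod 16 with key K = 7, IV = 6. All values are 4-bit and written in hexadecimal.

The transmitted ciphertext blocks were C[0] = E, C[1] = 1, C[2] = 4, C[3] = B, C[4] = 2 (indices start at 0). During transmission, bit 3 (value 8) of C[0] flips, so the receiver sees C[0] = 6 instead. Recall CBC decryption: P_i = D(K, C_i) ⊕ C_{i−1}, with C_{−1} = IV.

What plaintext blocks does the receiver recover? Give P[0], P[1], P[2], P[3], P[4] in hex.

Only C[0] changed, to 6. In CBC, a change in C_i garbles P_i and flips the same bit in P_{i+1}. Decrypting the received ciphertext:
P[0]: D(K, 6) = F; F ⊕ 6 = 9.
P[1]: D(K, 1) = A; A ⊕ 6 = C.
P[2]: D(K, 4) = D; D ⊕ 1 = C.
P[3]: D(K, B) = 4; 4 ⊕ 4 = 0.
P[4]: D(K, 2) = B; B ⊕ B = 0.
Blocks that differ from the original plaintext: P[0], P[1].

P[0] = 9, P[1] = C, P[2] = C, P[3] = 0, P[4] = 0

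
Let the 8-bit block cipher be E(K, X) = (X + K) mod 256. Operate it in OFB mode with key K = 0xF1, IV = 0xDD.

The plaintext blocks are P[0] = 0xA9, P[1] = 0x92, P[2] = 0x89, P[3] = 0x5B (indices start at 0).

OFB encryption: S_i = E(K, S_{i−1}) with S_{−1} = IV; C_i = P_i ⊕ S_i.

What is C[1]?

C[1] = 0x2D

C[0]: S = E(K, 0xDD) = 0xCE; 0xA9 ⊕ 0xCE = 0x67.
C[1]: S = E(K, 0xCE) = 0xBF; 0x92 ⊕ 0xBF = 0x2D.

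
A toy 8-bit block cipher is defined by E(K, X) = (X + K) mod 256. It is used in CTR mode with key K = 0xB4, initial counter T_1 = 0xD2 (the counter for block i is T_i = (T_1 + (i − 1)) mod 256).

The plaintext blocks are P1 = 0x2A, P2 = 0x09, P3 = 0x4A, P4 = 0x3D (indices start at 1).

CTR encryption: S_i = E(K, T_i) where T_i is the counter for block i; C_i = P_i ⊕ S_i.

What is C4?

C1: T = 0xD2, S = E(K, T) = 0x86; 0x2A ⊕ 0x86 = 0xAC.
C2: T = 0xD3, S = E(K, T) = 0x87; 0x09 ⊕ 0x87 = 0x8E.
C3: T = 0xD4, S = E(K, T) = 0x88; 0x4A ⊕ 0x88 = 0xC2.
C4: T = 0xD5, S = E(K, T) = 0x89; 0x3D ⊕ 0x89 = 0xB4.

C4 = 0xB4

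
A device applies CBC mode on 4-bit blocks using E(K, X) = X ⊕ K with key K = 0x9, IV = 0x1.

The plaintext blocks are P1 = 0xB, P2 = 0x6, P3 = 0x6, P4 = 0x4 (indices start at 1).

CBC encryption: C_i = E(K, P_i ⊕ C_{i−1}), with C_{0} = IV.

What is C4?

C4 = 0xE

C1: P1 ⊕ 0x1 = 0xA; E(K, 0xA) = 0x3.
C2: P2 ⊕ 0x3 = 0x5; E(K, 0x5) = 0xC.
C3: P3 ⊕ 0xC = 0xA; E(K, 0xA) = 0x3.
C4: P4 ⊕ 0x3 = 0x7; E(K, 0x7) = 0xE.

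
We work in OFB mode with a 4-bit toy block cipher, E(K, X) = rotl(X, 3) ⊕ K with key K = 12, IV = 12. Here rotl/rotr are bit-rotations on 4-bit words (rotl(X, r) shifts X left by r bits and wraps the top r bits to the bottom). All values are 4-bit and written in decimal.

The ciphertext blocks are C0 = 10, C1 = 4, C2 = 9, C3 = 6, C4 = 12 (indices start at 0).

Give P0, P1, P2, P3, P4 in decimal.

P0 = 0, P1 = 13, P2 = 9, P3 = 10, P4 = 6

OFB decryption: S_i = E(K, S_{i−1}) with S_{−1} = IV; P_i = C_i ⊕ S_i.
P0: S = E(K, 12) = 10; 10 ⊕ 10 = 0.
P1: S = E(K, 10) = 9; 4 ⊕ 9 = 13.
P2: S = E(K, 9) = 0; 9 ⊕ 0 = 9.
P3: S = E(K, 0) = 12; 6 ⊕ 12 = 10.
P4: S = E(K, 12) = 10; 12 ⊕ 10 = 6.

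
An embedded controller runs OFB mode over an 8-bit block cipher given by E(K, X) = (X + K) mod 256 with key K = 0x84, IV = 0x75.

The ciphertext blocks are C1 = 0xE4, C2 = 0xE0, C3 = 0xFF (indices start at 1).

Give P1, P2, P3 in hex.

OFB decryption: S_i = E(K, S_{i−1}) with S_{0} = IV; P_i = C_i ⊕ S_i.
P1: S = E(K, 0x75) = 0xF9; 0xE4 ⊕ 0xF9 = 0x1D.
P2: S = E(K, 0xF9) = 0x7D; 0xE0 ⊕ 0x7D = 0x9D.
P3: S = E(K, 0x7D) = 0x01; 0xFF ⊕ 0x01 = 0xFE.

P1 = 0x1D, P2 = 0x9D, P3 = 0xFE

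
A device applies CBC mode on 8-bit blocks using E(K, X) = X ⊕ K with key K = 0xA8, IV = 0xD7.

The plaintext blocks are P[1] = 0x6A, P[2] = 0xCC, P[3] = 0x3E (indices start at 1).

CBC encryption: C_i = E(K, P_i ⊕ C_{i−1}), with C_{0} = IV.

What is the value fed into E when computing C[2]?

0xD9

C[1]: P[1] ⊕ 0xD7 = 0xBD; E(K, 0xBD) = 0x15.
C[2]: P[2] ⊕ 0x15 = 0xD9; E(K, 0xD9) = 0x71.
So the input to E for block [2] is 0xD9.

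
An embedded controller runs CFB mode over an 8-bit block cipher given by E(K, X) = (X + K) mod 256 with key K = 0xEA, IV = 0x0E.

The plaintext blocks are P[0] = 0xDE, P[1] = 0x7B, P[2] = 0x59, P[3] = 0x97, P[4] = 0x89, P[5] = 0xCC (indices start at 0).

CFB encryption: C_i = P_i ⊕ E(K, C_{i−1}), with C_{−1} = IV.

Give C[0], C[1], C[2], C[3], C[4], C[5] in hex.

C[0] = 0x26, C[1] = 0x6B, C[2] = 0x0C, C[3] = 0x61, C[4] = 0xC2, C[5] = 0x60

C[0]: E(K, 0x0E) = 0xF8; 0xDE ⊕ 0xF8 = 0x26.
C[1]: E(K, 0x26) = 0x10; 0x7B ⊕ 0x10 = 0x6B.
C[2]: E(K, 0x6B) = 0x55; 0x59 ⊕ 0x55 = 0x0C.
C[3]: E(K, 0x0C) = 0xF6; 0x97 ⊕ 0xF6 = 0x61.
C[4]: E(K, 0x61) = 0x4B; 0x89 ⊕ 0x4B = 0xC2.
C[5]: E(K, 0xC2) = 0xAC; 0xCC ⊕ 0xAC = 0x60.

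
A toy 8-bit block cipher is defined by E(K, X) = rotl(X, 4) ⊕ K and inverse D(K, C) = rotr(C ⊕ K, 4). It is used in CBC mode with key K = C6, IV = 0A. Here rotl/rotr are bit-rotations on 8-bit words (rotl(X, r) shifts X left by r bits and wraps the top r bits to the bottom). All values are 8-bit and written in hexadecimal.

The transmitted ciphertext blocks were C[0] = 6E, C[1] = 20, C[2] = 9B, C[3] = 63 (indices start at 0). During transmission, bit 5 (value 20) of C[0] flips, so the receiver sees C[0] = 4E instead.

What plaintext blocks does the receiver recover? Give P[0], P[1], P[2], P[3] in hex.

P[0] = 82, P[1] = 20, P[2] = F5, P[3] = C1

CBC decryption: P_i = D(K, C_i) ⊕ C_{i−1}, with C_{−1} = IV.
Only C[0] changed, to 4E. In CBC, a change in C_i garbles P_i and flips the same bit in P_{i+1}. Decrypting the received ciphertext:
P[0]: D(K, 4E) = 88; 88 ⊕ 0A = 82.
P[1]: D(K, 20) = 6E; 6E ⊕ 4E = 20.
P[2]: D(K, 9B) = D5; D5 ⊕ 20 = F5.
P[3]: D(K, 63) = 5A; 5A ⊕ 9B = C1.
Blocks that differ from the original plaintext: P[0], P[1].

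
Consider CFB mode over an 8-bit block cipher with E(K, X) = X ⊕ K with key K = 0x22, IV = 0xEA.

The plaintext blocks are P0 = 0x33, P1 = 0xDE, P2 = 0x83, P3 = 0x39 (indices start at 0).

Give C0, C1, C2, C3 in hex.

C0 = 0xFB, C1 = 0x07, C2 = 0xA6, C3 = 0xBD

CFB encryption: C_i = P_i ⊕ E(K, C_{i−1}), with C_{−1} = IV.
C0: E(K, 0xEA) = 0xC8; 0x33 ⊕ 0xC8 = 0xFB.
C1: E(K, 0xFB) = 0xD9; 0xDE ⊕ 0xD9 = 0x07.
C2: E(K, 0x07) = 0x25; 0x83 ⊕ 0x25 = 0xA6.
C3: E(K, 0xA6) = 0x84; 0x39 ⊕ 0x84 = 0xBD.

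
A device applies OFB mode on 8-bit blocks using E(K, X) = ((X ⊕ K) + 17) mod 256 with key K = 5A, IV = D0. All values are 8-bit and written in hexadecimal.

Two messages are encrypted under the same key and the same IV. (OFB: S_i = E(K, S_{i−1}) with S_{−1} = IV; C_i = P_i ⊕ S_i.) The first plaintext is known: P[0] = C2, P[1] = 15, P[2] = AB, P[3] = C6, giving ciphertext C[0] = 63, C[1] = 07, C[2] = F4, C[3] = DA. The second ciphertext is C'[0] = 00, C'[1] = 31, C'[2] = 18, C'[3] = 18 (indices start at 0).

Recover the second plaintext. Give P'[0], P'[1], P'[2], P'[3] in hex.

P'[0] = A1, P'[1] = 23, P'[2] = 47, P'[3] = 04

In OFB with a reused IV, both messages share the same keystream S_i, so C_i ⊕ C'_i = P_i ⊕ P'_i and thus P'_i = P_i ⊕ C_i ⊕ C'_i.
P'[0]: C2 ⊕ 63 ⊕ 00 = A1.
P'[1]: 15 ⊕ 07 ⊕ 31 = 23.
P'[2]: AB ⊕ F4 ⊕ 18 = 47.
P'[3]: C6 ⊕ DA ⊕ 18 = 04.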